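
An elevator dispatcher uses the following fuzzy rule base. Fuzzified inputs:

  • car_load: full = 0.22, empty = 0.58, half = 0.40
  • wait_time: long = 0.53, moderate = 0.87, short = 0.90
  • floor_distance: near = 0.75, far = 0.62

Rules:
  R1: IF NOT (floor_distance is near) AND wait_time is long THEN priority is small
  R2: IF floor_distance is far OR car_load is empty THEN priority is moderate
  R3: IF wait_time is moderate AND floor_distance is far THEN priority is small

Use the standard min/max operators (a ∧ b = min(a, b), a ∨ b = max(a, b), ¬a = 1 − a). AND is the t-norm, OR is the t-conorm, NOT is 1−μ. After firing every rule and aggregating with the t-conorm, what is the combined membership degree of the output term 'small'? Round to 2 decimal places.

R1: ¬near=1−0.75=0.25, long=0.53; AND[min(a, b)] → w = 0.25
R2: far=0.62, empty=0.58; OR[max(a, b)] → w = 0.62
R3: moderate=0.87, far=0.62; AND[min(a, b)] → w = 0.62
Rules with consequent 'small': {R1, R3} → strengths 0.25, 0.62
Aggregate via t-conorm [max(a, b)]: 0.62

0.62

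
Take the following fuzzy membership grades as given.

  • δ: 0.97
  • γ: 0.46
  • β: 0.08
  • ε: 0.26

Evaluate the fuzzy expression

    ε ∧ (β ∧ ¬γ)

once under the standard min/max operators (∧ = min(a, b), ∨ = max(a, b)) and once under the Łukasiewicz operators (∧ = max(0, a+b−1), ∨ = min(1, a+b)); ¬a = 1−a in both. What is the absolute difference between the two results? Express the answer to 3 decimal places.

0.080

Under standard min/max:
  ¬γ = 1 − 0.46 = 0.54
  β ∧ ¬γ = min(a, b) on (0.08, 0.54) = 0.08
  ε ∧ (β ∧ ¬γ) = min(a, b) on (0.26, 0.08) = 0.08
  → value = 0.0800
Under Łukasiewicz:
  ¬γ = 1 − 0.46 = 0.54
  β ∧ ¬γ = max(0, a+b−1) on (0.08, 0.54) = 0.00
  ε ∧ (β ∧ ¬γ) = max(0, a+b−1) on (0.26, 0.00) = 0.00
  → value = 0.0000
|0.0800 − 0.0000| = 0.080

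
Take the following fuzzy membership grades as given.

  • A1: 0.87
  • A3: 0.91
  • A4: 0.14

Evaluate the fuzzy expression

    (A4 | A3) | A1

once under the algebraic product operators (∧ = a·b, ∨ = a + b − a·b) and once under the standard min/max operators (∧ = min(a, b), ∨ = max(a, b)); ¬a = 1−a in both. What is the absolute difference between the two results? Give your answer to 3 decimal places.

Under algebraic product:
  A4 | A3 = a + b − a·b on (0.1400, 0.9100) = 0.9226
  (A4 | A3) | A1 = a + b − a·b on (0.9226, 0.8700) = 0.9899
  → value = 0.9899
Under standard min/max:
  A4 | A3 = max(a, b) on (0.14, 0.91) = 0.91
  (A4 | A3) | A1 = max(a, b) on (0.91, 0.87) = 0.91
  → value = 0.9100
|0.9899 − 0.9100| = 0.080

0.080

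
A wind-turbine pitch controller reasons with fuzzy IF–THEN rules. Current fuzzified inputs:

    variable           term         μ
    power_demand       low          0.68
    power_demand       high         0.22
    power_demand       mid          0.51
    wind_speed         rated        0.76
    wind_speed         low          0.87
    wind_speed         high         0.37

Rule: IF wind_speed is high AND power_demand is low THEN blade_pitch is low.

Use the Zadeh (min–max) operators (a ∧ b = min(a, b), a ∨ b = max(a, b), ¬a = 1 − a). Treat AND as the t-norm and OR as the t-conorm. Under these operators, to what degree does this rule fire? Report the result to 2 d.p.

0.37

firing strength: high=0.37, low=0.68; AND[min(a, b)] → w = 0.37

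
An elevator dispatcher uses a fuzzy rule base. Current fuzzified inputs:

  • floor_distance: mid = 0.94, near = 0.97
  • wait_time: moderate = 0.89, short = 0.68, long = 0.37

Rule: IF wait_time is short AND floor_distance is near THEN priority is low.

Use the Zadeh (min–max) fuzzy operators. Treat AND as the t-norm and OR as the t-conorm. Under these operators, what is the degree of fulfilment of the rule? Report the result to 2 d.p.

0.68

firing strength: short=0.68, near=0.97; AND[min(a, b)] → w = 0.68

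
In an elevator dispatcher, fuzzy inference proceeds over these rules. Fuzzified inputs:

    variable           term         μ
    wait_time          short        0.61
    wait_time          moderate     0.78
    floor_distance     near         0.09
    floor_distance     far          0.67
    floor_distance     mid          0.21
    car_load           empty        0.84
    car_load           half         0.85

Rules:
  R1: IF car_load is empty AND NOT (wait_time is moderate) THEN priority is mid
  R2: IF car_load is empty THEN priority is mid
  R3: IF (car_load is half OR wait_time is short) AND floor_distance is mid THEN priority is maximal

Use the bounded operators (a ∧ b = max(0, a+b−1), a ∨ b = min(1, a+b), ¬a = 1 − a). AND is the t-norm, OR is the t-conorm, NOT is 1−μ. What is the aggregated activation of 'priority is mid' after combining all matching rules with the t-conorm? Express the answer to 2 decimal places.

R1: empty=0.84, ¬moderate=1−0.78=0.22; AND[max(0, a+b−1)] → w = 0.06
R2: empty=0.84 → w = 0.84
R3: (half=0.85 OR short=0.61) = 1.00; AND[max(0, a+b−1)] with mid=0.21 → w = 0.21
Rules with consequent 'mid': {R1, R2} → strengths 0.06, 0.84
Aggregate via t-conorm [min(1, a+b)]: 0.90

0.90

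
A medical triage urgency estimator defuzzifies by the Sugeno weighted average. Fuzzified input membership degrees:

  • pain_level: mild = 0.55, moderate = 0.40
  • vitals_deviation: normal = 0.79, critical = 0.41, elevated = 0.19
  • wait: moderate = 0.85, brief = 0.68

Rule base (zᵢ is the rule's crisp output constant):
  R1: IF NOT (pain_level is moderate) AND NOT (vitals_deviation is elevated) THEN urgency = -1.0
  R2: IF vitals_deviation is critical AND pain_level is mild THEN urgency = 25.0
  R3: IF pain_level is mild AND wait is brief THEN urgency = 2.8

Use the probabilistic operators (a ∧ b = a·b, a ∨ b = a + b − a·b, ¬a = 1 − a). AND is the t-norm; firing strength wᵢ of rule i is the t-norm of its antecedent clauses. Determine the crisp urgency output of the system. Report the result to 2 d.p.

5.71

R1 (z=-1.0): ¬moderate=1−0.40=0.60, ¬elevated=1−0.19=0.81; AND[a·b] → w = 0.4860
R2 (z=25.0): critical=0.41, mild=0.55; AND[a·b] → w = 0.2255
R3 (z=2.8): mild=0.55, brief=0.68; AND[a·b] → w = 0.3740
Weighted average = (0.4860·-1.0 + 0.2255·25.0 + 0.3740·2.8) / (0.4860 + 0.2255 + 0.3740)
  = 6.1987 / 1.0855 = 5.71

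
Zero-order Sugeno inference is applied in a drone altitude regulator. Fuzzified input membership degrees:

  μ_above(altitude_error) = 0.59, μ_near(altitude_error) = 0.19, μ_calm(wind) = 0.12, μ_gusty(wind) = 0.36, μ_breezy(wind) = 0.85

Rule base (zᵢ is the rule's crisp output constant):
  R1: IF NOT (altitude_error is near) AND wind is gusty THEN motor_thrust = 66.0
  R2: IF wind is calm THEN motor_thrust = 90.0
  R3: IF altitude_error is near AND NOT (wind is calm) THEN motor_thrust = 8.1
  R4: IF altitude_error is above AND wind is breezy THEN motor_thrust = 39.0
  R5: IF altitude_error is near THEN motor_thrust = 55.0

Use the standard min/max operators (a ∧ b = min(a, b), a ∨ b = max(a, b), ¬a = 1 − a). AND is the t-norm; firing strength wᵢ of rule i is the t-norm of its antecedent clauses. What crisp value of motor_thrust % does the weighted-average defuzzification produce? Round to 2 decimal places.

47.97

R1 (z=66.0): ¬near=1−0.19=0.81, gusty=0.36; AND[min(a, b)] → w = 0.36
R2 (z=90.0): calm=0.12 → w = 0.12
R3 (z=8.1): near=0.19, ¬calm=1−0.12=0.88; AND[min(a, b)] → w = 0.19
R4 (z=39.0): above=0.59, breezy=0.85; AND[min(a, b)] → w = 0.59
R5 (z=55.0): near=0.19 → w = 0.19
Weighted average = (0.36·66.0 + 0.12·90.0 + 0.19·8.1 + 0.59·39.0 + 0.19·55.0) / (0.36 + 0.12 + 0.19 + 0.59 + 0.19)
  = 69.5590 / 1.4500 = 47.97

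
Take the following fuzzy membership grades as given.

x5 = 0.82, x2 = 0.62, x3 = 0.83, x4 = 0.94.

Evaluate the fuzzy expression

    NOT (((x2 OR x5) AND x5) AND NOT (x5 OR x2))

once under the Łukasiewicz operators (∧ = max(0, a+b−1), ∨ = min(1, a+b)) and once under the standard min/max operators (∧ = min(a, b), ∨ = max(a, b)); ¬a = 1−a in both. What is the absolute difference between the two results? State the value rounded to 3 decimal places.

Under Łukasiewicz:
  x2 OR x5 = min(1, a+b) on (0.62, 0.82) = 1.00
  (x2 OR x5) AND x5 = max(0, a+b−1) on (1.00, 0.82) = 0.82
  x5 OR x2 = min(1, a+b) on (0.82, 0.62) = 1.00
  NOT (x5 OR x2) = 1 − 1.00 = 0.00
  ((x2 OR x5) AND x5) AND NOT (x5 OR x2) = max(0, a+b−1) on (0.82, 0.00) = 0.00
  NOT (((x2 OR x5) AND x5) AND NOT (x5 OR x2)) = 1 − 0.00 = 1.00
  → value = 1.0000
Under standard min/max:
  x2 OR x5 = max(a, b) on (0.62, 0.82) = 0.82
  (x2 OR x5) AND x5 = min(a, b) on (0.82, 0.82) = 0.82
  x5 OR x2 = max(a, b) on (0.82, 0.62) = 0.82
  NOT (x5 OR x2) = 1 − 0.82 = 0.18
  ((x2 OR x5) AND x5) AND NOT (x5 OR x2) = min(a, b) on (0.82, 0.18) = 0.18
  NOT (((x2 OR x5) AND x5) AND NOT (x5 OR x2)) = 1 − 0.18 = 0.82
  → value = 0.8200
|1.0000 − 0.8200| = 0.180

0.180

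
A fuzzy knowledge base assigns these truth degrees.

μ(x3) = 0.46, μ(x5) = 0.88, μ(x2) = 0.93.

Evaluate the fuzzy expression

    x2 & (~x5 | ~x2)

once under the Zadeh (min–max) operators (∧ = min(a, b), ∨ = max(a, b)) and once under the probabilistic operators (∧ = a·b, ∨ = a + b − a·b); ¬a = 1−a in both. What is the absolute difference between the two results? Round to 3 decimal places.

0.049

Under Zadeh (min–max):
  ~x5 = 1 − 0.88 = 0.12
  ~x2 = 1 − 0.93 = 0.07
  ~x5 | ~x2 = max(a, b) on (0.12, 0.07) = 0.12
  x2 & (~x5 | ~x2) = min(a, b) on (0.93, 0.12) = 0.12
  → value = 0.1200
Under probabilistic:
  ~x5 = 1 − 0.8800 = 0.1200
  ~x2 = 1 − 0.9300 = 0.0700
  ~x5 | ~x2 = a + b − a·b on (0.1200, 0.0700) = 0.1816
  x2 & (~x5 | ~x2) = a·b on (0.9300, 0.1816) = 0.1689
  → value = 0.1689
|0.1200 − 0.1689| = 0.049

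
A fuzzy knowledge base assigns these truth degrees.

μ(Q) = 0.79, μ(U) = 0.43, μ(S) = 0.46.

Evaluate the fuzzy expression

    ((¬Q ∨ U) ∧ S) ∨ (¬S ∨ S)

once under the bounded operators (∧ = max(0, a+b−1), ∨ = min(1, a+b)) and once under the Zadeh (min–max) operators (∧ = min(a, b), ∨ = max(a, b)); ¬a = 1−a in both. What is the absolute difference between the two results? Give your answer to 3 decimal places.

0.460

Under bounded:
  ¬Q = 1 − 0.79 = 0.21
  ¬Q ∨ U = min(1, a+b) on (0.21, 0.43) = 0.64
  (¬Q ∨ U) ∧ S = max(0, a+b−1) on (0.64, 0.46) = 0.10
  ¬S = 1 − 0.46 = 0.54
  ¬S ∨ S = min(1, a+b) on (0.54, 0.46) = 1.00
  ((¬Q ∨ U) ∧ S) ∨ (¬S ∨ S) = min(1, a+b) on (0.10, 1.00) = 1.00
  → value = 1.0000
Under Zadeh (min–max):
  ¬Q = 1 − 0.79 = 0.21
  ¬Q ∨ U = max(a, b) on (0.21, 0.43) = 0.43
  (¬Q ∨ U) ∧ S = min(a, b) on (0.43, 0.46) = 0.43
  ¬S = 1 − 0.46 = 0.54
  ¬S ∨ S = max(a, b) on (0.54, 0.46) = 0.54
  ((¬Q ∨ U) ∧ S) ∨ (¬S ∨ S) = max(a, b) on (0.43, 0.54) = 0.54
  → value = 0.5400
|1.0000 − 0.5400| = 0.460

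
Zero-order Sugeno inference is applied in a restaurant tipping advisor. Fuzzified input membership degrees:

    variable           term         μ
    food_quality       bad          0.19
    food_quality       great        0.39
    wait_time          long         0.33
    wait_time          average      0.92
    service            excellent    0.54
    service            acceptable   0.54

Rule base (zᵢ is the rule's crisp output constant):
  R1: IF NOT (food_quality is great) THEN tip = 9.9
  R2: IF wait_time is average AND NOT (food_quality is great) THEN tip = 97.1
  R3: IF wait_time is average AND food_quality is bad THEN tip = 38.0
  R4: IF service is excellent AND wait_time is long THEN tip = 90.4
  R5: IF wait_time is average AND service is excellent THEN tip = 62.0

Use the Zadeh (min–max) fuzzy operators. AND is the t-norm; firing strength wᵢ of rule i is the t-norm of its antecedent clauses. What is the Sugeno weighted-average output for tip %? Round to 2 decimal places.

R1 (z=9.9): ¬great=1−0.39=0.61 → w = 0.61
R2 (z=97.1): average=0.92, ¬great=1−0.39=0.61; AND[min(a, b)] → w = 0.61
R3 (z=38.0): average=0.92, bad=0.19; AND[min(a, b)] → w = 0.19
R4 (z=90.4): excellent=0.54, long=0.33; AND[min(a, b)] → w = 0.33
R5 (z=62.0): average=0.92, excellent=0.54; AND[min(a, b)] → w = 0.54
Weighted average = (0.61·9.9 + 0.61·97.1 + 0.19·38.0 + 0.33·90.4 + 0.54·62.0) / (0.61 + 0.61 + 0.19 + 0.33 + 0.54)
  = 135.8020 / 2.2800 = 59.56

59.56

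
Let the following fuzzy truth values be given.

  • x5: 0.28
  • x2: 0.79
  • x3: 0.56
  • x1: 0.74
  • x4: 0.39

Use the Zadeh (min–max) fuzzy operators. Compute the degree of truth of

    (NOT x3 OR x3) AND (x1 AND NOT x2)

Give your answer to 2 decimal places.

0.21

NOT x3 = 1 − 0.56 = 0.44
NOT x3 OR x3 = max(a, b) on (0.44, 0.56) = 0.56
NOT x2 = 1 − 0.79 = 0.21
x1 AND NOT x2 = min(a, b) on (0.74, 0.21) = 0.21
(NOT x3 OR x3) AND (x1 AND NOT x2) = min(a, b) on (0.56, 0.21) = 0.21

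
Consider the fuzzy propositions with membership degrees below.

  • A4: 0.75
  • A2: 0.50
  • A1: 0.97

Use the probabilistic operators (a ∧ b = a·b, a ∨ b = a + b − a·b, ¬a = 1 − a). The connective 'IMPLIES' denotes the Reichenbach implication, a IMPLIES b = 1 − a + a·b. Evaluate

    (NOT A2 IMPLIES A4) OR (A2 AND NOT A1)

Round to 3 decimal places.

0.877

NOT A2 = 1 − 0.5000 = 0.5000
NOT A2 IMPLIES A4  [Reichenbach: 1 − a + a·b] with a=0.5000, b=0.7500 → 0.8750
NOT A1 = 1 − 0.9700 = 0.0300
A2 AND NOT A1 = a·b on (0.5000, 0.0300) = 0.0150
(NOT A2 IMPLIES A4) OR (A2 AND NOT A1) = a + b − a·b on (0.8750, 0.0150) = 0.8769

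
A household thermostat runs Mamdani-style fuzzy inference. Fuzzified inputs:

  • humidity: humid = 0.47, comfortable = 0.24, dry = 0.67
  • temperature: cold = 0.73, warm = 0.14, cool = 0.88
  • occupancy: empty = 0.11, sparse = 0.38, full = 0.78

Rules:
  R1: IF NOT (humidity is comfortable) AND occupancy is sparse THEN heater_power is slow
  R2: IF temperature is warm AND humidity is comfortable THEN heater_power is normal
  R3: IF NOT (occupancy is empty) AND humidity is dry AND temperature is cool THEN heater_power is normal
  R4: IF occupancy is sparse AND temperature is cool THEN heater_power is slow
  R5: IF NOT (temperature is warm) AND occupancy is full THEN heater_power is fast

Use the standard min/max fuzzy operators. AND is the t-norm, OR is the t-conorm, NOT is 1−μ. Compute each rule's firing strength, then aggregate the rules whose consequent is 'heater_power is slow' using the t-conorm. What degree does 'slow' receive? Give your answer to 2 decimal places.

R1: ¬comfortable=1−0.24=0.76, sparse=0.38; AND[min(a, b)] → w = 0.38
R2: warm=0.14, comfortable=0.24; AND[min(a, b)] → w = 0.14
R3: ¬empty=1−0.11=0.89, dry=0.67, cool=0.88; AND[min(a, b)] → w = 0.67
R4: sparse=0.38, cool=0.88; AND[min(a, b)] → w = 0.38
R5: ¬warm=1−0.14=0.86, full=0.78; AND[min(a, b)] → w = 0.78
Rules with consequent 'slow': {R1, R4} → strengths 0.38, 0.38
Aggregate via t-conorm [max(a, b)]: 0.38

0.38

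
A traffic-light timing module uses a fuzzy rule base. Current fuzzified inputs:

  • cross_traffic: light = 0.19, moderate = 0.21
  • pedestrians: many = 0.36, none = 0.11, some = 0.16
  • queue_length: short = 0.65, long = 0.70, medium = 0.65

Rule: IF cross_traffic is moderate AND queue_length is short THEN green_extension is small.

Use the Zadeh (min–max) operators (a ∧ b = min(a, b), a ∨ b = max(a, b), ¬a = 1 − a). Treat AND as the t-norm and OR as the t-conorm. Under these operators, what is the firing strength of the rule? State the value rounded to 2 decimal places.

firing strength: moderate=0.21, short=0.65; AND[min(a, b)] → w = 0.21

0.21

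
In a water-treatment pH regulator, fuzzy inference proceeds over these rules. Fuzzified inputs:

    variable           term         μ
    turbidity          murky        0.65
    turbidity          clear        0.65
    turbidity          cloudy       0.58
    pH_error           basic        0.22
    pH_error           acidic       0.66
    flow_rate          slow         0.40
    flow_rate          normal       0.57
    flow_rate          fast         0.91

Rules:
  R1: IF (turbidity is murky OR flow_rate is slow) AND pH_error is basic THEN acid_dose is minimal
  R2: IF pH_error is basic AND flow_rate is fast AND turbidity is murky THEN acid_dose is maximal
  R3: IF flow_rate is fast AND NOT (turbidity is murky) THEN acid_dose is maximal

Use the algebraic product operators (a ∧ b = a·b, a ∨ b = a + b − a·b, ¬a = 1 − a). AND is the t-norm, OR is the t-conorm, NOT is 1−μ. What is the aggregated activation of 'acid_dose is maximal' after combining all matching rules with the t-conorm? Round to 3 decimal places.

R1: (murky=0.65 OR slow=0.40) = 0.7900; AND[a·b] with basic=0.22 → w = 0.1738
R2: basic=0.22, fast=0.91, murky=0.65; AND[a·b] → w = 0.1301
R3: fast=0.91, ¬murky=1−0.65=0.35; AND[a·b] → w = 0.3185
Rules with consequent 'maximal': {R2, R3} → strengths 0.1301, 0.3185
Aggregate via t-conorm [a + b − a·b]: 0.4072

0.407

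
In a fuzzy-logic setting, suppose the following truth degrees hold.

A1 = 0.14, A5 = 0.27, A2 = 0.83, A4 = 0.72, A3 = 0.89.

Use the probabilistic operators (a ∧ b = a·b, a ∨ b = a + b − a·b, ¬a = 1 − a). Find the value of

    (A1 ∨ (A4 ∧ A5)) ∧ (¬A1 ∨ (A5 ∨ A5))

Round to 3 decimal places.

A4 ∧ A5 = a·b on (0.7200, 0.2700) = 0.1944
A1 ∨ (A4 ∧ A5) = a + b − a·b on (0.1400, 0.1944) = 0.3072
¬A1 = 1 − 0.1400 = 0.8600
A5 ∨ A5 = a + b − a·b on (0.2700, 0.2700) = 0.4671
¬A1 ∨ (A5 ∨ A5) = a + b − a·b on (0.8600, 0.4671) = 0.9254
(A1 ∨ (A4 ∧ A5)) ∧ (¬A1 ∨ (A5 ∨ A5)) = a·b on (0.3072, 0.9254) = 0.2843

0.284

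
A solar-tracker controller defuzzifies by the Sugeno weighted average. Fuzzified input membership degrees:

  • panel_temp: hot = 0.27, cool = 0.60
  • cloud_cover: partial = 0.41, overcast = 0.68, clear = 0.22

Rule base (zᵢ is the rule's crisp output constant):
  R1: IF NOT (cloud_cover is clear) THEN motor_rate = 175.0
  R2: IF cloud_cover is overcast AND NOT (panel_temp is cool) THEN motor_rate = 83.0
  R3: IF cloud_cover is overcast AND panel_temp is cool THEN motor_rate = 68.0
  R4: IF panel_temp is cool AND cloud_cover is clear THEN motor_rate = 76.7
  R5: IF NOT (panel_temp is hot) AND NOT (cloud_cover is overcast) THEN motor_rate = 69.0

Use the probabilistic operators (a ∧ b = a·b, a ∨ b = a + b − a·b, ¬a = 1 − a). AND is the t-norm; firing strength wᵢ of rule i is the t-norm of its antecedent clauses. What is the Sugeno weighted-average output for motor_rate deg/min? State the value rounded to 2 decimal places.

R1 (z=175.0): ¬clear=1−0.22=0.78 → w = 0.7800
R2 (z=83.0): overcast=0.68, ¬cool=1−0.60=0.40; AND[a·b] → w = 0.2720
R3 (z=68.0): overcast=0.68, cool=0.60; AND[a·b] → w = 0.4080
R4 (z=76.7): cool=0.60, clear=0.22; AND[a·b] → w = 0.1320
R5 (z=69.0): ¬hot=1−0.27=0.73, ¬overcast=1−0.68=0.32; AND[a·b] → w = 0.2336
Weighted average = (0.7800·175.0 + 0.2720·83.0 + 0.4080·68.0 + 0.1320·76.7 + 0.2336·69.0) / (0.7800 + 0.2720 + 0.4080 + 0.1320 + 0.2336)
  = 213.0628 / 1.8256 = 116.71

116.71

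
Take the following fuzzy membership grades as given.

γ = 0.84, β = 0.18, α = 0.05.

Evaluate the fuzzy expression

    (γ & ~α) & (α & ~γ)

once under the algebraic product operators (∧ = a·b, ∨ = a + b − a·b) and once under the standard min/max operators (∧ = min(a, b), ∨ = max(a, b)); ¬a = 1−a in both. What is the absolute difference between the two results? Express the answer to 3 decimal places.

Under algebraic product:
  ~α = 1 − 0.0500 = 0.9500
  γ & ~α = a·b on (0.8400, 0.9500) = 0.7980
  ~γ = 1 − 0.8400 = 0.1600
  α & ~γ = a·b on (0.0500, 0.1600) = 0.0080
  (γ & ~α) & (α & ~γ) = a·b on (0.7980, 0.0080) = 0.0064
  → value = 0.0064
Under standard min/max:
  ~α = 1 − 0.05 = 0.95
  γ & ~α = min(a, b) on (0.84, 0.95) = 0.84
  ~γ = 1 − 0.84 = 0.16
  α & ~γ = min(a, b) on (0.05, 0.16) = 0.05
  (γ & ~α) & (α & ~γ) = min(a, b) on (0.84, 0.05) = 0.05
  → value = 0.0500
|0.0064 − 0.0500| = 0.044

0.044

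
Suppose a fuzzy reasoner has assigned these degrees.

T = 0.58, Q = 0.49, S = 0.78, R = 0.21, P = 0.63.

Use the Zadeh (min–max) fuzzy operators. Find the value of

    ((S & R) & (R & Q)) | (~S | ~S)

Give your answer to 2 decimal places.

0.22

S & R = min(a, b) on (0.78, 0.21) = 0.21
R & Q = min(a, b) on (0.21, 0.49) = 0.21
(S & R) & (R & Q) = min(a, b) on (0.21, 0.21) = 0.21
~S = 1 − 0.78 = 0.22
~S = 1 − 0.78 = 0.22
~S | ~S = max(a, b) on (0.22, 0.22) = 0.22
((S & R) & (R & Q)) | (~S | ~S) = max(a, b) on (0.21, 0.22) = 0.22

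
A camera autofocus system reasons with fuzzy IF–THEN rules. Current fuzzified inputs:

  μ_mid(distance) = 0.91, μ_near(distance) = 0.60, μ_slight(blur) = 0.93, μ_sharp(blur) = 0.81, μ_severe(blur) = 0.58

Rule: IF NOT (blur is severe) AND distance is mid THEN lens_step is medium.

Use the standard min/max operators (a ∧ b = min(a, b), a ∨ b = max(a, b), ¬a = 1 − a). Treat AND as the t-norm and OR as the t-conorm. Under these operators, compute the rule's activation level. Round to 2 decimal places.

0.42

firing strength: ¬severe=1−0.58=0.42, mid=0.91; AND[min(a, b)] → w = 0.42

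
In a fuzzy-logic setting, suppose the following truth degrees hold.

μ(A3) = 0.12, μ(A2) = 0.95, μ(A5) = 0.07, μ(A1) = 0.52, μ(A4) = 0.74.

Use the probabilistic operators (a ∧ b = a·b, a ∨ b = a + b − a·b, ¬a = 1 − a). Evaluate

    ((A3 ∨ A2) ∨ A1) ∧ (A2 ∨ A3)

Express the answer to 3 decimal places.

A3 ∨ A2 = a + b − a·b on (0.1200, 0.9500) = 0.9560
(A3 ∨ A2) ∨ A1 = a + b − a·b on (0.9560, 0.5200) = 0.9789
A2 ∨ A3 = a + b − a·b on (0.9500, 0.1200) = 0.9560
((A3 ∨ A2) ∨ A1) ∧ (A2 ∨ A3) = a·b on (0.9789, 0.9560) = 0.9358

0.936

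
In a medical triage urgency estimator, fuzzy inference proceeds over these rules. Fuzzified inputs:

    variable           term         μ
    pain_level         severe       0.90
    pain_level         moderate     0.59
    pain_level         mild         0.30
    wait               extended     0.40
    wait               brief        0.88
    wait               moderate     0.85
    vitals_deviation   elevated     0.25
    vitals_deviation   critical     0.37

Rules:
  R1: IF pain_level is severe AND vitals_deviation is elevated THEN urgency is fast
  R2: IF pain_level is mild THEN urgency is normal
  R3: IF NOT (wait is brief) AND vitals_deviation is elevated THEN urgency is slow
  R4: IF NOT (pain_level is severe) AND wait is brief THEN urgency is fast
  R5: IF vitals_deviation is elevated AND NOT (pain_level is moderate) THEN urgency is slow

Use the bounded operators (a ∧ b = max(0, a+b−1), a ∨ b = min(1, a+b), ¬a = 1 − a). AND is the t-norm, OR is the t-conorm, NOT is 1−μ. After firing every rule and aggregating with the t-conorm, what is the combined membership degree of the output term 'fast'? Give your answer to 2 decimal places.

0.15

R1: severe=0.90, elevated=0.25; AND[max(0, a+b−1)] → w = 0.15
R2: mild=0.30 → w = 0.30
R3: ¬brief=1−0.88=0.12, elevated=0.25; AND[max(0, a+b−1)] → w = 0.00
R4: ¬severe=1−0.90=0.10, brief=0.88; AND[max(0, a+b−1)] → w = 0.00
R5: elevated=0.25, ¬moderate=1−0.59=0.41; AND[max(0, a+b−1)] → w = 0.00
Rules with consequent 'fast': {R1, R4} → strengths 0.15, 0.00
Aggregate via t-conorm [min(1, a+b)]: 0.15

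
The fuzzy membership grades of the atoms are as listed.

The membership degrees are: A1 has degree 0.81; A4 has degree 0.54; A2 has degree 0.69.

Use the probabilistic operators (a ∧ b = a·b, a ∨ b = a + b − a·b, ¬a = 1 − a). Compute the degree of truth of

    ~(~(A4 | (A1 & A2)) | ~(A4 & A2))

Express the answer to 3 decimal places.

0.297

A1 & A2 = a·b on (0.8100, 0.6900) = 0.5589
A4 | (A1 & A2) = a + b − a·b on (0.5400, 0.5589) = 0.7971
~(A4 | (A1 & A2)) = 1 − 0.7971 = 0.2029
A4 & A2 = a·b on (0.5400, 0.6900) = 0.3726
~(A4 & A2) = 1 − 0.3726 = 0.6274
~(A4 | (A1 & A2)) | ~(A4 & A2) = a + b − a·b on (0.2029, 0.6274) = 0.7030
~(~(A4 | (A1 & A2)) | ~(A4 & A2)) = 1 − 0.7030 = 0.2970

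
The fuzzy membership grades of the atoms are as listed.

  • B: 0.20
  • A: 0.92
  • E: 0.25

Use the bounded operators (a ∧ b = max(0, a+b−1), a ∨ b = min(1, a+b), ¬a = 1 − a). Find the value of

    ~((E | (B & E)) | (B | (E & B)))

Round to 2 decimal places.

B & E = max(0, a+b−1) on (0.20, 0.25) = 0.00
E | (B & E) = min(1, a+b) on (0.25, 0.00) = 0.25
E & B = max(0, a+b−1) on (0.25, 0.20) = 0.00
B | (E & B) = min(1, a+b) on (0.20, 0.00) = 0.20
(E | (B & E)) | (B | (E & B)) = min(1, a+b) on (0.25, 0.20) = 0.45
~((E | (B & E)) | (B | (E & B))) = 1 − 0.45 = 0.55

0.55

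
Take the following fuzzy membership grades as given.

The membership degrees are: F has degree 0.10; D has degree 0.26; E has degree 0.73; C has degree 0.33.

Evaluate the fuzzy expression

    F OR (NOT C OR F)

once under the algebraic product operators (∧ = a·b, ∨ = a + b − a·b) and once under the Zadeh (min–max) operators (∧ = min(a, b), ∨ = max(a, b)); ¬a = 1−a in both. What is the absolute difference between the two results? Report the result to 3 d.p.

Under algebraic product:
  NOT C = 1 − 0.3300 = 0.6700
  NOT C OR F = a + b − a·b on (0.6700, 0.1000) = 0.7030
  F OR (NOT C OR F) = a + b − a·b on (0.1000, 0.7030) = 0.7327
  → value = 0.7327
Under Zadeh (min–max):
  NOT C = 1 − 0.33 = 0.67
  NOT C OR F = max(a, b) on (0.67, 0.10) = 0.67
  F OR (NOT C OR F) = max(a, b) on (0.10, 0.67) = 0.67
  → value = 0.6700
|0.7327 − 0.6700| = 0.063

0.063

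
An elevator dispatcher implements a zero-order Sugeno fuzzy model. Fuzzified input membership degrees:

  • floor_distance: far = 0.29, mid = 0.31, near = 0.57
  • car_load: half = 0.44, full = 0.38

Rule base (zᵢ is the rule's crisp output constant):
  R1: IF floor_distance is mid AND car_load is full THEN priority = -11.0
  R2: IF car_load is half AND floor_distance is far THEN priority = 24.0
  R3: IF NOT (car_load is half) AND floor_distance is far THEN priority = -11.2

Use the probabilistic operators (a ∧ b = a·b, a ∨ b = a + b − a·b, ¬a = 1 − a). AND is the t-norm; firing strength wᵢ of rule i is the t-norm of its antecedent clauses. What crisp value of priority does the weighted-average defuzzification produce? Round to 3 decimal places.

-0.128

R1 (z=-11.0): mid=0.31, full=0.38; AND[a·b] → w = 0.1178
R2 (z=24.0): half=0.44, far=0.29; AND[a·b] → w = 0.1276
R3 (z=-11.2): ¬half=1−0.44=0.56, far=0.29; AND[a·b] → w = 0.1624
Weighted average = (0.1178·-11.0 + 0.1276·24.0 + 0.1624·-11.2) / (0.1178 + 0.1276 + 0.1624)
  = -0.0523 / 0.4078 = -0.128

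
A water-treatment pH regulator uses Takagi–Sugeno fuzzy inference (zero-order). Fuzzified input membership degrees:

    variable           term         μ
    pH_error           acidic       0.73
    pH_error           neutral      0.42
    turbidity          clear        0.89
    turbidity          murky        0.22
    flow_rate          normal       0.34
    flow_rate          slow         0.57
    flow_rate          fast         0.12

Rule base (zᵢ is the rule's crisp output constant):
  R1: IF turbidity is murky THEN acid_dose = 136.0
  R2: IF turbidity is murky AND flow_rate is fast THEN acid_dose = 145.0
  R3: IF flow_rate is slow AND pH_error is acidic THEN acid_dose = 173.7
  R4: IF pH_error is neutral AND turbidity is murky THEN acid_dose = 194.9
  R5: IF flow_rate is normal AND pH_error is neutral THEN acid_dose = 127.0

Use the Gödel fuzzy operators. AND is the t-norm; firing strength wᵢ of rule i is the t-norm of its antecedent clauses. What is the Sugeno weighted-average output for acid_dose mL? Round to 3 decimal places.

R1 (z=136.0): murky=0.22 → w = 0.22
R2 (z=145.0): murky=0.22, fast=0.12; AND[min(a, b)] → w = 0.12
R3 (z=173.7): slow=0.57, acidic=0.73; AND[min(a, b)] → w = 0.57
R4 (z=194.9): neutral=0.42, murky=0.22; AND[min(a, b)] → w = 0.22
R5 (z=127.0): normal=0.34, neutral=0.42; AND[min(a, b)] → w = 0.34
Weighted average = (0.22·136.0 + 0.12·145.0 + 0.57·173.7 + 0.22·194.9 + 0.34·127.0) / (0.22 + 0.12 + 0.57 + 0.22 + 0.34)
  = 232.3870 / 1.4700 = 158.086

158.086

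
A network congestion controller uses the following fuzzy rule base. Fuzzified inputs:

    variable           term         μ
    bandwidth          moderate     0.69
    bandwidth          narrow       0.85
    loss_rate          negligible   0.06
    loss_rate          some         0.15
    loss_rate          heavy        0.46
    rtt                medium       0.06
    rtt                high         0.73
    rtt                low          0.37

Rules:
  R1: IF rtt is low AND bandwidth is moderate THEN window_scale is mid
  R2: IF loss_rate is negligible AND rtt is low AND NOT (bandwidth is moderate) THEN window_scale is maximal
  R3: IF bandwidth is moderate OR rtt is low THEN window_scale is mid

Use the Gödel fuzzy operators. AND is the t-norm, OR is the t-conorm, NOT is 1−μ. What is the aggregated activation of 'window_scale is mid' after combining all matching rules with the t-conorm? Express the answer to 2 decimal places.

R1: low=0.37, moderate=0.69; AND[min(a, b)] → w = 0.37
R2: negligible=0.06, low=0.37, ¬moderate=1−0.69=0.31; AND[min(a, b)] → w = 0.06
R3: moderate=0.69, low=0.37; OR[max(a, b)] → w = 0.69
Rules with consequent 'mid': {R1, R3} → strengths 0.37, 0.69
Aggregate via t-conorm [max(a, b)]: 0.69

0.69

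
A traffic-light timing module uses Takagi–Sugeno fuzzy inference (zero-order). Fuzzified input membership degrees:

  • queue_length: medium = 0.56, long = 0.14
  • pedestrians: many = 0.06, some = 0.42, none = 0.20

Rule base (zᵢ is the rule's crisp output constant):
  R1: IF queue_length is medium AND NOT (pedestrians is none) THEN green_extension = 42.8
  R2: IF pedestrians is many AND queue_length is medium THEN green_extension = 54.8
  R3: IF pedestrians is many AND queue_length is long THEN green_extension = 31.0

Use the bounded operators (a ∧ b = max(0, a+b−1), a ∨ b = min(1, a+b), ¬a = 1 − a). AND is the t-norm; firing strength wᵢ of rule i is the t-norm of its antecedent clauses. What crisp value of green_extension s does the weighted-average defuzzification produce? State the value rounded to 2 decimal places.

R1 (z=42.8): medium=0.56, ¬none=1−0.20=0.80; AND[max(0, a+b−1)] → w = 0.36
R2 (z=54.8): many=0.06, medium=0.56; AND[max(0, a+b−1)] → w = 0.00
R3 (z=31.0): many=0.06, long=0.14; AND[max(0, a+b−1)] → w = 0.00
Weighted average = (0.36·42.8 + 0.00·54.8 + 0.00·31.0) / (0.36 + 0.00 + 0.00)
  = 15.4080 / 0.3600 = 42.80

42.80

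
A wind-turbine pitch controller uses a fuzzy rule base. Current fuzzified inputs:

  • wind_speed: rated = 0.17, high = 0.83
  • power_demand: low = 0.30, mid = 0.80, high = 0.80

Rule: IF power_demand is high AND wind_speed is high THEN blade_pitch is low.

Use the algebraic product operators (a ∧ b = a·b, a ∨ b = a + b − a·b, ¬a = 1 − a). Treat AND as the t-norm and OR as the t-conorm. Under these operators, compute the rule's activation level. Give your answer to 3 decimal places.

firing strength: high=0.80, high=0.83; AND[a·b] → w = 0.6640

0.664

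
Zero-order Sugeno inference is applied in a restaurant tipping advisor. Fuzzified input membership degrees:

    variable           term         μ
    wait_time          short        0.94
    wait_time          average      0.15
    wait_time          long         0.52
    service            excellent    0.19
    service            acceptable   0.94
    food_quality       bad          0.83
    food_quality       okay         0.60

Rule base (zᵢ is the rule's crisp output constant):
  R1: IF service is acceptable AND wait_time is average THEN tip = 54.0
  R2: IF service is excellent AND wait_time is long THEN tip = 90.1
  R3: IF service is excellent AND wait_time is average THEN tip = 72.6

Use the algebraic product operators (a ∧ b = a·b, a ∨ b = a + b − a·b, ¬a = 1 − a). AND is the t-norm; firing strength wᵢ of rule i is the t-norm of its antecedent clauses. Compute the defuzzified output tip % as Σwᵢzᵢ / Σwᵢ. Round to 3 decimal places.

R1 (z=54.0): acceptable=0.94, average=0.15; AND[a·b] → w = 0.1410
R2 (z=90.1): excellent=0.19, long=0.52; AND[a·b] → w = 0.0988
R3 (z=72.6): excellent=0.19, average=0.15; AND[a·b] → w = 0.0285
Weighted average = (0.1410·54.0 + 0.0988·90.1 + 0.0285·72.6) / (0.1410 + 0.0988 + 0.0285)
  = 18.5850 / 0.2683 = 69.269

69.269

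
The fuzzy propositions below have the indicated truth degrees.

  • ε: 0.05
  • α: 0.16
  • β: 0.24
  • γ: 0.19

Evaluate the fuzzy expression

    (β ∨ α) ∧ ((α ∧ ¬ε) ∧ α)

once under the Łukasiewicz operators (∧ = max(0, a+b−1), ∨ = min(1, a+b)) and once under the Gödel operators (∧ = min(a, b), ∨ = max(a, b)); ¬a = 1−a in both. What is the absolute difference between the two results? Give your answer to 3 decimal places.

0.160

Under Łukasiewicz:
  β ∨ α = min(1, a+b) on (0.24, 0.16) = 0.40
  ¬ε = 1 − 0.05 = 0.95
  α ∧ ¬ε = max(0, a+b−1) on (0.16, 0.95) = 0.11
  (α ∧ ¬ε) ∧ α = max(0, a+b−1) on (0.11, 0.16) = 0.00
  (β ∨ α) ∧ ((α ∧ ¬ε) ∧ α) = max(0, a+b−1) on (0.40, 0.00) = 0.00
  → value = 0.0000
Under Gödel:
  β ∨ α = max(a, b) on (0.24, 0.16) = 0.24
  ¬ε = 1 − 0.05 = 0.95
  α ∧ ¬ε = min(a, b) on (0.16, 0.95) = 0.16
  (α ∧ ¬ε) ∧ α = min(a, b) on (0.16, 0.16) = 0.16
  (β ∨ α) ∧ ((α ∧ ¬ε) ∧ α) = min(a, b) on (0.24, 0.16) = 0.16
  → value = 0.1600
|0.0000 − 0.1600| = 0.160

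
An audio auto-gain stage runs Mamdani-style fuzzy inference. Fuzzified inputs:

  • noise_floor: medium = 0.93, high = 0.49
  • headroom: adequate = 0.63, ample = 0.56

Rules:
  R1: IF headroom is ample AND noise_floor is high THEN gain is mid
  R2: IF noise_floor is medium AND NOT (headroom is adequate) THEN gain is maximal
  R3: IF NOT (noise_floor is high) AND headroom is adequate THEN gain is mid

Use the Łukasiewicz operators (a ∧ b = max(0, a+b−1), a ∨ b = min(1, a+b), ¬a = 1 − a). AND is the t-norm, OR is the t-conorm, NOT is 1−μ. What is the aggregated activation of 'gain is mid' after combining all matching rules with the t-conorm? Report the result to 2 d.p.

R1: ample=0.56, high=0.49; AND[max(0, a+b−1)] → w = 0.05
R2: medium=0.93, ¬adequate=1−0.63=0.37; AND[max(0, a+b−1)] → w = 0.30
R3: ¬high=1−0.49=0.51, adequate=0.63; AND[max(0, a+b−1)] → w = 0.14
Rules with consequent 'mid': {R1, R3} → strengths 0.05, 0.14
Aggregate via t-conorm [min(1, a+b)]: 0.19

0.19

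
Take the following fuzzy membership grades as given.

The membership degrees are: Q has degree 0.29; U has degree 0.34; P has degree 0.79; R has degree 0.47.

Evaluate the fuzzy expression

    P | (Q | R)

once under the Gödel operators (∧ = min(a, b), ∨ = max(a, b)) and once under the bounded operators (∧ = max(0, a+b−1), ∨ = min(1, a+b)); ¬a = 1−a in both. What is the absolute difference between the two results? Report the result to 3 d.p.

0.210

Under Gödel:
  Q | R = max(a, b) on (0.29, 0.47) = 0.47
  P | (Q | R) = max(a, b) on (0.79, 0.47) = 0.79
  → value = 0.7900
Under bounded:
  Q | R = min(1, a+b) on (0.29, 0.47) = 0.76
  P | (Q | R) = min(1, a+b) on (0.79, 0.76) = 1.00
  → value = 1.0000
|0.7900 − 1.0000| = 0.210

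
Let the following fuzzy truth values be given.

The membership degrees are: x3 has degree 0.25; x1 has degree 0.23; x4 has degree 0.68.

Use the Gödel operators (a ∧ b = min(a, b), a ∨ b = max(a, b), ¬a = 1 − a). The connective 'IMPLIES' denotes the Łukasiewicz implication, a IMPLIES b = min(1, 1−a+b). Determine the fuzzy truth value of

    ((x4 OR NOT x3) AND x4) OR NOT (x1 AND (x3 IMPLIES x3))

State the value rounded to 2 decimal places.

0.77

NOT x3 = 1 − 0.25 = 0.75
x4 OR NOT x3 = max(a, b) on (0.68, 0.75) = 0.75
(x4 OR NOT x3) AND x4 = min(a, b) on (0.75, 0.68) = 0.68
x3 IMPLIES x3  [Łukasiewicz: min(1, 1−a+b)] with a=0.25, b=0.25 → 1.00
x1 AND (x3 IMPLIES x3) = min(a, b) on (0.23, 1.00) = 0.23
NOT (x1 AND (x3 IMPLIES x3)) = 1 − 0.23 = 0.77
((x4 OR NOT x3) AND x4) OR NOT (x1 AND (x3 IMPLIES x3)) = max(a, b) on (0.68, 0.77) = 0.77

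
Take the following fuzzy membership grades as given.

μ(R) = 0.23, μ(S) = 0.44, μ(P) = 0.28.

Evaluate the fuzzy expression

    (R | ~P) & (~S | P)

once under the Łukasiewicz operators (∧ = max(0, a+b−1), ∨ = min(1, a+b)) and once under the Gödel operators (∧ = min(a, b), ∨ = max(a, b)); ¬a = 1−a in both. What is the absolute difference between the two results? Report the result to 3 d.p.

0.230

Under Łukasiewicz:
  ~P = 1 − 0.28 = 0.72
  R | ~P = min(1, a+b) on (0.23, 0.72) = 0.95
  ~S = 1 − 0.44 = 0.56
  ~S | P = min(1, a+b) on (0.56, 0.28) = 0.84
  (R | ~P) & (~S | P) = max(0, a+b−1) on (0.95, 0.84) = 0.79
  → value = 0.7900
Under Gödel:
  ~P = 1 − 0.28 = 0.72
  R | ~P = max(a, b) on (0.23, 0.72) = 0.72
  ~S = 1 − 0.44 = 0.56
  ~S | P = max(a, b) on (0.56, 0.28) = 0.56
  (R | ~P) & (~S | P) = min(a, b) on (0.72, 0.56) = 0.56
  → value = 0.5600
|0.7900 − 0.5600| = 0.230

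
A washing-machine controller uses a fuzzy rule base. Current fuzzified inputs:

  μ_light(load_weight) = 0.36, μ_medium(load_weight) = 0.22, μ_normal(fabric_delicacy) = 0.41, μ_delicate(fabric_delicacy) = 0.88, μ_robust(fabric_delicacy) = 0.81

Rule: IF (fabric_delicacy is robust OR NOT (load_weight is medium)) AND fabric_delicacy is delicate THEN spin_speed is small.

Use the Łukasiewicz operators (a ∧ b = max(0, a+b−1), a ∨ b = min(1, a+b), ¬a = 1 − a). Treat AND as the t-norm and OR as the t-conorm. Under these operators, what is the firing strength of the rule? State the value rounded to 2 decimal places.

0.88

firing strength: (robust=0.81 OR ¬medium=1−0.22=0.78) = 1.00; AND[max(0, a+b−1)] with delicate=0.88 → w = 0.88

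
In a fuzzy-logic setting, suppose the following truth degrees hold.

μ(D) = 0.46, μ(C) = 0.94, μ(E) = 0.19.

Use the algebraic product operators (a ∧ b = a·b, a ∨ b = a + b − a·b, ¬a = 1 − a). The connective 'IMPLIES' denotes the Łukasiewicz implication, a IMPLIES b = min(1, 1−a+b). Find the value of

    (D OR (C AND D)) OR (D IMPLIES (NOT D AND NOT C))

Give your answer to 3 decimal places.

0.869

C AND D = a·b on (0.9400, 0.4600) = 0.4324
D OR (C AND D) = a + b − a·b on (0.4600, 0.4324) = 0.6935
NOT D = 1 − 0.4600 = 0.5400
NOT C = 1 − 0.9400 = 0.0600
NOT D AND NOT C = a·b on (0.5400, 0.0600) = 0.0324
D IMPLIES (NOT D AND NOT C)  [Łukasiewicz: min(1, 1−a+b)] with a=0.4600, b=0.0324 → 0.5724
(D OR (C AND D)) OR (D IMPLIES (NOT D AND NOT C)) = a + b − a·b on (0.6935, 0.5724) = 0.8689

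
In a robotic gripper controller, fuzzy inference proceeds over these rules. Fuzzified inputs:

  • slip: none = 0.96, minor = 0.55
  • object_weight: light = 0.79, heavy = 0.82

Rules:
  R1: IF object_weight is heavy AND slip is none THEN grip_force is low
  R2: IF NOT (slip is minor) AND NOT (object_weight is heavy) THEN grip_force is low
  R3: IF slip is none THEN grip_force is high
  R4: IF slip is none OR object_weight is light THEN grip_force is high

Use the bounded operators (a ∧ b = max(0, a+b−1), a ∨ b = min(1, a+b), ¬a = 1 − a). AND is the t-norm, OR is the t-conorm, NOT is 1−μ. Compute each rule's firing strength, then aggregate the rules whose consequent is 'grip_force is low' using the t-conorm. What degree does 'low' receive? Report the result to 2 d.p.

R1: heavy=0.82, none=0.96; AND[max(0, a+b−1)] → w = 0.78
R2: ¬minor=1−0.55=0.45, ¬heavy=1−0.82=0.18; AND[max(0, a+b−1)] → w = 0.00
R3: none=0.96 → w = 0.96
R4: none=0.96, light=0.79; OR[min(1, a+b)] → w = 1.00
Rules with consequent 'low': {R1, R2} → strengths 0.78, 0.00
Aggregate via t-conorm [min(1, a+b)]: 0.78

0.78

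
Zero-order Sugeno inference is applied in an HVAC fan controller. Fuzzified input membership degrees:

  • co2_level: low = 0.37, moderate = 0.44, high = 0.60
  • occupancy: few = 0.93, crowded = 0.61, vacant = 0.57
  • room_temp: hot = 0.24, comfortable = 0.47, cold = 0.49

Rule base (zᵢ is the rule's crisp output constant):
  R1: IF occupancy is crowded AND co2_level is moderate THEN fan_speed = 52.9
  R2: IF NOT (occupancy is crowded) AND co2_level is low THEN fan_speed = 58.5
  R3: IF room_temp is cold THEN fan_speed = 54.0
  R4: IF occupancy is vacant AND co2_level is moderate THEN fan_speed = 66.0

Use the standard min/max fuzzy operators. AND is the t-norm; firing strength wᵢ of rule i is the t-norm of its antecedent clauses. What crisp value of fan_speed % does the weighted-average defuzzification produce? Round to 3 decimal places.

57.713

R1 (z=52.9): crowded=0.61, moderate=0.44; AND[min(a, b)] → w = 0.44
R2 (z=58.5): ¬crowded=1−0.61=0.39, low=0.37; AND[min(a, b)] → w = 0.37
R3 (z=54.0): cold=0.49 → w = 0.49
R4 (z=66.0): vacant=0.57, moderate=0.44; AND[min(a, b)] → w = 0.44
Weighted average = (0.44·52.9 + 0.37·58.5 + 0.49·54.0 + 0.44·66.0) / (0.44 + 0.37 + 0.49 + 0.44)
  = 100.4210 / 1.7400 = 57.713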